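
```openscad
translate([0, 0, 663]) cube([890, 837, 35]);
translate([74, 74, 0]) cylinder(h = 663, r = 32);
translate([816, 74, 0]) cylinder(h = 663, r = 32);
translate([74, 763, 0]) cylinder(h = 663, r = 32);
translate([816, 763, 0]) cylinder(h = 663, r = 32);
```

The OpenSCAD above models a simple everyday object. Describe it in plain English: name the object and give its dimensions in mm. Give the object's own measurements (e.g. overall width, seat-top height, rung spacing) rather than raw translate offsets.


A rectangular dining table. The top is 890×837×35 mm with its upper surface at z = 698 mm. It stands on four round legs of 64 mm diameter, each leg's bounding box inset 42 mm from the nearest pair of top edges, running from the floor to the underside of the top.


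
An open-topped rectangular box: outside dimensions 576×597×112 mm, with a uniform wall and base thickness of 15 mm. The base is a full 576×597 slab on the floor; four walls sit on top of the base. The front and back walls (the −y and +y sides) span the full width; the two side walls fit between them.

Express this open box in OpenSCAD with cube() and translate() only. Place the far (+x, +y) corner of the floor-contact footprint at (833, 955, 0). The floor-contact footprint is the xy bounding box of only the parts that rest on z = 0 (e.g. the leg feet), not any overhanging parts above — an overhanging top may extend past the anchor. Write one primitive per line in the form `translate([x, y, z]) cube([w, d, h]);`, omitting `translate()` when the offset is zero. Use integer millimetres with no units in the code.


translate([257, 358, 0]) cube([576, 597, 15]);
translate([257, 358, 15]) cube([576, 15, 97]);
translate([257, 940, 15]) cube([576, 15, 97]);
translate([257, 373, 15]) cube([15, 567, 97]);
translate([818, 373, 15]) cube([15, 567, 97]);


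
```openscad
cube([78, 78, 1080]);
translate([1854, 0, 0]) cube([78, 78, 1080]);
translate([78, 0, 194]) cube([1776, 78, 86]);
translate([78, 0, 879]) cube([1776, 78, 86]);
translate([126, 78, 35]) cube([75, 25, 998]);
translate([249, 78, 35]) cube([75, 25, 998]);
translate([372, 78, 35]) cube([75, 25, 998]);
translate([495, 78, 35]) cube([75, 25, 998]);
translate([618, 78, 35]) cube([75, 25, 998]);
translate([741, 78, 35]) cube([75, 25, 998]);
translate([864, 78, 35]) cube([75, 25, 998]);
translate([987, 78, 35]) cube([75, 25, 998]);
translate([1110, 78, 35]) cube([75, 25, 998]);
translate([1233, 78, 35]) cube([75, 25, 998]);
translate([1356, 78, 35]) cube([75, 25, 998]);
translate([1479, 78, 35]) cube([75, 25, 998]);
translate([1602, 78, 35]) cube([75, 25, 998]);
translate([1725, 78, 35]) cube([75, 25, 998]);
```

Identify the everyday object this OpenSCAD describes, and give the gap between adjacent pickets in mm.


A fence section. The picket gap is 48 mm.

Two posts, two rails, 14 pickets — a fence section. Span 1776 mm holds 14 pickets of 75 mm with 15 equal gaps: ⌊(1776 − 14·75) / 15⌋ = 48 mm.


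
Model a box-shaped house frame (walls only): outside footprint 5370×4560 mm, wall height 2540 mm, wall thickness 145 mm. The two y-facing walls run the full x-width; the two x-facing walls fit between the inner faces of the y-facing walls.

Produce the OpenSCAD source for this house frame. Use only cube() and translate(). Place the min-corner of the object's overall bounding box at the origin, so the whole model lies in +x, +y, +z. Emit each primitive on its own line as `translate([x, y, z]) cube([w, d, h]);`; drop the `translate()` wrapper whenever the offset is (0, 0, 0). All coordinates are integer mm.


cube([5370, 145, 2540]);
translate([0, 4415, 0]) cube([5370, 145, 2540]);
translate([0, 145, 0]) cube([145, 4270, 2540]);
translate([5225, 145, 0]) cube([145, 4270, 2540]);


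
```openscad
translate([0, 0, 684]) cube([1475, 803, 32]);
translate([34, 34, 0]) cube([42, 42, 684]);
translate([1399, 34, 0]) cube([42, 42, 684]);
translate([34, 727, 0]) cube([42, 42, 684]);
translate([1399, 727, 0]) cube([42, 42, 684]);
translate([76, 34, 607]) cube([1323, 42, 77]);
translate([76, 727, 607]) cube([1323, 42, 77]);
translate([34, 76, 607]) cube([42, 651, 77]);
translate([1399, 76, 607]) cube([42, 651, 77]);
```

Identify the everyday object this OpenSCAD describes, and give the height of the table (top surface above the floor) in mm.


A table. The table height is 716 mm.

A 1475×803×32 slab sits at z = 684 on four 42 mm square posts — a table. The top surface is at 684 + 32 = 716 mm.


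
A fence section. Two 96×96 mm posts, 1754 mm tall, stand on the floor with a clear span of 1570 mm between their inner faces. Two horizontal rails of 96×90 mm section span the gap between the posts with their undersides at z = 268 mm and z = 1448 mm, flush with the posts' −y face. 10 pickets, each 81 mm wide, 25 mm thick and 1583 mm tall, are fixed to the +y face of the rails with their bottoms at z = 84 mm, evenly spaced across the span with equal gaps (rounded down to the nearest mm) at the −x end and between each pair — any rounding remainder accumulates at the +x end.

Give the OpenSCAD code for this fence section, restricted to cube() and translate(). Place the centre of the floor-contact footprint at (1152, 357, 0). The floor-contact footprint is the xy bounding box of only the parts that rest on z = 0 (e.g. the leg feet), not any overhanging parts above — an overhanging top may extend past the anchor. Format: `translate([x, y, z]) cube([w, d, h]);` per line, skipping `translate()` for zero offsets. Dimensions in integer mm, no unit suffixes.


translate([271, 309, 0]) cube([96, 96, 1754]);
translate([1937, 309, 0]) cube([96, 96, 1754]);
translate([367, 309, 268]) cube([1570, 96, 90]);
translate([367, 309, 1448]) cube([1570, 96, 90]);
translate([436, 405, 84]) cube([81, 25, 1583]);
translate([586, 405, 84]) cube([81, 25, 1583]);
translate([736, 405, 84]) cube([81, 25, 1583]);
translate([886, 405, 84]) cube([81, 25, 1583]);
translate([1036, 405, 84]) cube([81, 25, 1583]);
translate([1186, 405, 84]) cube([81, 25, 1583]);
translate([1336, 405, 84]) cube([81, 25, 1583]);
translate([1486, 405, 84]) cube([81, 25, 1583]);
translate([1636, 405, 84]) cube([81, 25, 1583]);
translate([1786, 405, 84]) cube([81, 25, 1583]);


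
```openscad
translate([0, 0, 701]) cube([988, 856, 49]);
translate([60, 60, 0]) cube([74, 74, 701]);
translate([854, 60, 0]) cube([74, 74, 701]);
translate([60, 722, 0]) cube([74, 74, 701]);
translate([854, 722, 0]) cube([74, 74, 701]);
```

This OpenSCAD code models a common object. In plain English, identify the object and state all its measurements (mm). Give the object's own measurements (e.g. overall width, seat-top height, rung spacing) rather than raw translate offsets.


A table: top 988 mm (x) × 856 mm (y), 49 mm thick, upper face at z = 750 mm, on four 74×74 mm square legs, each inset 60 mm from the nearest pair of top edges from z = 0 to the bottom of the top.


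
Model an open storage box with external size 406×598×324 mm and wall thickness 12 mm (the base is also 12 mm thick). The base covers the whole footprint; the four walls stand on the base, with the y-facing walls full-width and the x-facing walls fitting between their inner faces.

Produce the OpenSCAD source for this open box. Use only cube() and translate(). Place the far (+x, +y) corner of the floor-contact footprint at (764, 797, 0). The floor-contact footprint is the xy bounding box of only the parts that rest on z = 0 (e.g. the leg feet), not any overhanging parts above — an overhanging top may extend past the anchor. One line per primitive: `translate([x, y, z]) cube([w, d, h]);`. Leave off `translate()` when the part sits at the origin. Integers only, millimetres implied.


translate([358, 199, 0]) cube([406, 598, 12]);
translate([358, 199, 12]) cube([406, 12, 312]);
translate([358, 785, 12]) cube([406, 12, 312]);
translate([358, 211, 12]) cube([12, 574, 312]);
translate([752, 211, 12]) cube([12, 574, 312]);


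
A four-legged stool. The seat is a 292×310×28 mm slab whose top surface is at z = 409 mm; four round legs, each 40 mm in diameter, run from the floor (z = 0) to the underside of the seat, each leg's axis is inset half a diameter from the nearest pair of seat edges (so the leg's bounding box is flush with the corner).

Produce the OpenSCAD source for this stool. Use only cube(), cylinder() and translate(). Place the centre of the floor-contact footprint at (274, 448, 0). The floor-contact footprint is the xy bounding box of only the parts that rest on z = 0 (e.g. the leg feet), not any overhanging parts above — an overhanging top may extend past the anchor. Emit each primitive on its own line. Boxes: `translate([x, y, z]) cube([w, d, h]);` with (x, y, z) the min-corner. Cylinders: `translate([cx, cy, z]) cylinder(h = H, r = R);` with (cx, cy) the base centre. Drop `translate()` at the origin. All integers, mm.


translate([128, 293, 381]) cube([292, 310, 28]);
translate([148, 313, 0]) cylinder(h = 381, r = 20);
translate([400, 313, 0]) cylinder(h = 381, r = 20);
translate([148, 583, 0]) cylinder(h = 381, r = 20);
translate([400, 583, 0]) cylinder(h = 381, r = 20);


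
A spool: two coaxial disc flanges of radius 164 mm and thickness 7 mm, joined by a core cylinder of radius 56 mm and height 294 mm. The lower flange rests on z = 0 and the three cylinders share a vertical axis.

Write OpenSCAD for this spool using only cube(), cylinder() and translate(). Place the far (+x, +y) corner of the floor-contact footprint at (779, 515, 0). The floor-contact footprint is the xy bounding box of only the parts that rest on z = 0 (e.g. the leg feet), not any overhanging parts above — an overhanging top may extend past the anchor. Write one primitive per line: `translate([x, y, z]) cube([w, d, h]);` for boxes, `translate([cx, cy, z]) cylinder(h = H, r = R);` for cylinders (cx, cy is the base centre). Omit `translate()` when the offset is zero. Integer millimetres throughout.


translate([615, 351, 0]) cylinder(h = 7, r = 164);
translate([615, 351, 7]) cylinder(h = 294, r = 56);
translate([615, 351, 301]) cylinder(h = 7, r = 164);


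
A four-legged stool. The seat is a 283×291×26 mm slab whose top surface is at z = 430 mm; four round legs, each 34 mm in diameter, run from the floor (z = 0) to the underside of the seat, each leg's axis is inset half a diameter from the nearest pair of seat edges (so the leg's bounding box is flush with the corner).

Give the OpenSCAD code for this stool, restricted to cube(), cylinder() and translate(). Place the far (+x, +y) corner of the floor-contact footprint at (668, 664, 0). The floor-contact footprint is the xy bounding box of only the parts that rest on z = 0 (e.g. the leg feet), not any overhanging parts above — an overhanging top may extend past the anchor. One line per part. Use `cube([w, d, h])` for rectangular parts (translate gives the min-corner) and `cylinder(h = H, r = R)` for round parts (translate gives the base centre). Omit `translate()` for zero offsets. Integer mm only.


// leg_h = 430 - 26 = 404
translate([385, 373, 404]) cube([283, 291, 26]);
translate([402, 390, 0]) cylinder(h = 404, r = 17);
translate([651, 390, 0]) cylinder(h = 404, r = 17);
translate([402, 647, 0]) cylinder(h = 404, r = 17);
translate([651, 647, 0]) cylinder(h = 404, r = 17);


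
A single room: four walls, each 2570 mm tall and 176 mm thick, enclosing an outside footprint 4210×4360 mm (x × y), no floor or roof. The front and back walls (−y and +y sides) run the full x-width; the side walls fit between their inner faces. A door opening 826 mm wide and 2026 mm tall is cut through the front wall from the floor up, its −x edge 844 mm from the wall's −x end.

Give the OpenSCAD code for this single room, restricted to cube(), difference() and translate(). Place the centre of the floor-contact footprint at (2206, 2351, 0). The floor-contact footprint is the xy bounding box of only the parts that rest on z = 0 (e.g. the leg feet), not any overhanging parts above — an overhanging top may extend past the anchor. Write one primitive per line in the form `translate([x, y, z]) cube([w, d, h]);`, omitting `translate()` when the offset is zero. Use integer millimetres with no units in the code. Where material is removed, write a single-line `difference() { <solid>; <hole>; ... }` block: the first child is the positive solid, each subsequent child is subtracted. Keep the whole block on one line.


difference() { translate([101, 171, 0]) cube([4210, 176, 2570]); translate([945, 171, 0]) cube([826, 176, 2026]); }
translate([101, 4355, 0]) cube([4210, 176, 2570]);
translate([101, 347, 0]) cube([176, 4008, 2570]);
translate([4135, 347, 0]) cube([176, 4008, 2570]);


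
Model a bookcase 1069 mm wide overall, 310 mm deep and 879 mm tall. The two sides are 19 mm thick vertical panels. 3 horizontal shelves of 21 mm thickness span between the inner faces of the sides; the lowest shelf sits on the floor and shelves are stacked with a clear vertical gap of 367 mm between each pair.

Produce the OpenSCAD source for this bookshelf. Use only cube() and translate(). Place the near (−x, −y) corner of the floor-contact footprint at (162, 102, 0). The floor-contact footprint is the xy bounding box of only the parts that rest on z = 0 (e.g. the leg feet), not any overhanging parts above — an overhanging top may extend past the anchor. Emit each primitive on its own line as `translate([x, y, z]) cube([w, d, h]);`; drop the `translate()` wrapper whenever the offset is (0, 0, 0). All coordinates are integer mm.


translate([162, 102, 0]) cube([19, 310, 879]);
translate([1212, 102, 0]) cube([19, 310, 879]);
translate([181, 102, 0]) cube([1031, 310, 21]);
translate([181, 102, 388]) cube([1031, 310, 21]);
translate([181, 102, 776]) cube([1031, 310, 21]);


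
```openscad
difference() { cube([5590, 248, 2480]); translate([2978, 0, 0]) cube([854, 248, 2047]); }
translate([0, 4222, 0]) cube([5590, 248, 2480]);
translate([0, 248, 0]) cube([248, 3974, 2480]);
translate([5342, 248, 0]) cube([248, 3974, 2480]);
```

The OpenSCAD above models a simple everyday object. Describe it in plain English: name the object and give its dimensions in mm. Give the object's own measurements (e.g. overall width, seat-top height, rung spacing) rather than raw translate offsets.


A single room: four walls, each 2480 mm tall and 248 mm thick, enclosing an outside footprint 5590×4470 mm (x × y), no floor or roof. The front and back walls (−y and +y sides) run the full x-width; the side walls fit between their inner faces. A door opening 854 mm wide and 2047 mm tall is cut through the front wall from the floor up, its −x edge 2978 mm from the wall's −x end.


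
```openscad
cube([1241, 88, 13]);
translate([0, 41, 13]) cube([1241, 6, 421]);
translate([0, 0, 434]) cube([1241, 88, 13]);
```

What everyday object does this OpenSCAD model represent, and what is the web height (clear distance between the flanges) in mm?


An I-beam. The web height is 421 mm.

Two wide flanges with a thin centred web — an I-beam. Overall 447 mm minus two 13 mm flanges gives a web of 447 − 2·13 = 421 mm.


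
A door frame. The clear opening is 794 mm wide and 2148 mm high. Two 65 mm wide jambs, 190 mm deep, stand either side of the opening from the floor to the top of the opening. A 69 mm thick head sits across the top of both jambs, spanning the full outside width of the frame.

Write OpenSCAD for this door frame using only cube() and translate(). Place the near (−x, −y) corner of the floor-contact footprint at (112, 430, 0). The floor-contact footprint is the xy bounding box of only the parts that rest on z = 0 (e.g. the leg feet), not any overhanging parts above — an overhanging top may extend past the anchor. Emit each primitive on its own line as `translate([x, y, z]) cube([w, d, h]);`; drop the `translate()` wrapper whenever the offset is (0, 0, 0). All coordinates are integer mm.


translate([112, 430, 0]) cube([65, 190, 2148]);
translate([971, 430, 0]) cube([65, 190, 2148]);
translate([112, 430, 2148]) cube([924, 190, 69]);


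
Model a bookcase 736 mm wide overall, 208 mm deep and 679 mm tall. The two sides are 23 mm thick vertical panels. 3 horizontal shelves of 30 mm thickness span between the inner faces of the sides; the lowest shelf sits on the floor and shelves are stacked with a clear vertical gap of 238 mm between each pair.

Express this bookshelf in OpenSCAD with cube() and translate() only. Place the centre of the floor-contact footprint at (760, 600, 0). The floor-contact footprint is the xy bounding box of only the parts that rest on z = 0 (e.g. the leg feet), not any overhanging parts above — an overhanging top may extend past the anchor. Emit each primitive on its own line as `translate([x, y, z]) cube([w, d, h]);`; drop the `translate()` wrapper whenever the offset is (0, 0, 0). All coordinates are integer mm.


translate([392, 496, 0]) cube([23, 208, 679]);
translate([1105, 496, 0]) cube([23, 208, 679]);
translate([415, 496, 0]) cube([690, 208, 30]);
translate([415, 496, 268]) cube([690, 208, 30]);
translate([415, 496, 536]) cube([690, 208, 30]);


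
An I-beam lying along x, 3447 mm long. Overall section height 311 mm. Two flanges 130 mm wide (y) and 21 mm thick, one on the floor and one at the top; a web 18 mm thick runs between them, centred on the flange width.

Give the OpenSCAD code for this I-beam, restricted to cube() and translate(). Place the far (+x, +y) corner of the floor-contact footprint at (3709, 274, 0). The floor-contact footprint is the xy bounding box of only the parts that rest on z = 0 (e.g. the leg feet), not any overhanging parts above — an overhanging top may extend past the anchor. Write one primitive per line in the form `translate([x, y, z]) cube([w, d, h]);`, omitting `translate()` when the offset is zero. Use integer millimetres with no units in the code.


translate([262, 144, 0]) cube([3447, 130, 21]);
translate([262, 200, 21]) cube([3447, 18, 269]);
translate([262, 144, 290]) cube([3447, 130, 21]);


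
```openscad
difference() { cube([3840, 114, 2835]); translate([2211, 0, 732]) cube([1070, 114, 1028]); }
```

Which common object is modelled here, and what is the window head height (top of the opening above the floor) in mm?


A wall with a window opening. The window head height is 1760 mm.

A wall with a rectangular opening subtracted — a window. Sill at z = 732, opening 1028 mm tall, so the head is at 732 + 1028 = 1760 mm.


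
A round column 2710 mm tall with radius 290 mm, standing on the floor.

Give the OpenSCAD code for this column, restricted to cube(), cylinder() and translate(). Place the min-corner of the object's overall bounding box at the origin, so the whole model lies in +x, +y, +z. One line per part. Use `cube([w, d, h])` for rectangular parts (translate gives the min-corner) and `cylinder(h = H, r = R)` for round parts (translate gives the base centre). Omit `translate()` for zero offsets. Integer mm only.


translate([290, 290, 0]) cylinder(h = 2710, r = 290);


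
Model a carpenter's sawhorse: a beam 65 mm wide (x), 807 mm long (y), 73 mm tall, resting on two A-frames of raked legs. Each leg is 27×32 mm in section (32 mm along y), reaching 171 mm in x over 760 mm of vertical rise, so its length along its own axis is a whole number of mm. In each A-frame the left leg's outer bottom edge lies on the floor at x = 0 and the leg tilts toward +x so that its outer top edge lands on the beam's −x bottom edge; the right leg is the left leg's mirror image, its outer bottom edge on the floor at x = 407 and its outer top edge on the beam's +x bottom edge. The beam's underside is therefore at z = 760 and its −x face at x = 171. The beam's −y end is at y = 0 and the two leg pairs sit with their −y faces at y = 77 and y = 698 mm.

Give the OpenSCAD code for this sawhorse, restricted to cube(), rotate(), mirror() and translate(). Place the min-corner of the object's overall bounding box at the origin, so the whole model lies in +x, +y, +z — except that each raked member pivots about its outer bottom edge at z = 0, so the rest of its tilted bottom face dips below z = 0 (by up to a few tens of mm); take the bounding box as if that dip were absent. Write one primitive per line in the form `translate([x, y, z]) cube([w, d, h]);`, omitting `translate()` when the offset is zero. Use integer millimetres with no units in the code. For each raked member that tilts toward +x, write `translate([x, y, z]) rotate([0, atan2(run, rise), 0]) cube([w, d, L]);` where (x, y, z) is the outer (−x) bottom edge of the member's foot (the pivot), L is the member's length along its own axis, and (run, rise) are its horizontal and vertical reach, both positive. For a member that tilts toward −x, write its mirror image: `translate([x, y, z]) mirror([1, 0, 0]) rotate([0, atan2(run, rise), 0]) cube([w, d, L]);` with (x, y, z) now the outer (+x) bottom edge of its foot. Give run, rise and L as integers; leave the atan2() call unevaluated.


translate([171, 0, 760]) cube([65, 807, 73]);
translate([0, 77, 0]) rotate([0, atan2(171, 760), 0]) cube([27, 32, 779]);
translate([407, 77, 0]) mirror([1, 0, 0]) rotate([0, atan2(171, 760), 0]) cube([27, 32, 779]);
translate([0, 698, 0]) rotate([0, atan2(171, 760), 0]) cube([27, 32, 779]);
translate([407, 698, 0]) mirror([1, 0, 0]) rotate([0, atan2(171, 760), 0]) cube([27, 32, 779]);


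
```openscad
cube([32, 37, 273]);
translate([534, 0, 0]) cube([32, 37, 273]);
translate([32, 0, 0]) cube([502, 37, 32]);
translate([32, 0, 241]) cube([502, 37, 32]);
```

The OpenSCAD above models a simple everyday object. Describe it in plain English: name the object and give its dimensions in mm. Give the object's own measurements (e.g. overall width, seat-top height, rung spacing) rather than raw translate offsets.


A rectangular picture frame lying in the x–z plane (depth along y). The opening is 502 mm wide (x) by 209 mm tall (z), surrounded by a border 32 mm wide on all four sides. The frame is 37 mm deep and is made of two full-height vertical stiles with two horizontal rails fitted between them.


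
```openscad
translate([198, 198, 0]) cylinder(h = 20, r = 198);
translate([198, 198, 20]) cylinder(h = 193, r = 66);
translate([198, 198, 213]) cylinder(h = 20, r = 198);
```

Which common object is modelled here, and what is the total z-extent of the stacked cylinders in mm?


A spool. The overall height is 233 mm.

Three coaxial cylinders, large–small–large — a spool. Two 20 mm flanges and a 193 mm core give 20 + 193 + 20 = 233 mm.


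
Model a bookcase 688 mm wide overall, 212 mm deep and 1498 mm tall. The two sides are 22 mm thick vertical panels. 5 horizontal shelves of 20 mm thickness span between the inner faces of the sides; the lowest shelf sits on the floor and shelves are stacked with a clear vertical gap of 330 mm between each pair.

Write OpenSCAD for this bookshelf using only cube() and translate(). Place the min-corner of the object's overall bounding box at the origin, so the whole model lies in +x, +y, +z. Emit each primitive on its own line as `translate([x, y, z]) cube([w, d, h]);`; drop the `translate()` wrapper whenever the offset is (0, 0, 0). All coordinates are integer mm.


cube([22, 212, 1498]);
translate([666, 0, 0]) cube([22, 212, 1498]);
translate([22, 0, 0]) cube([644, 212, 20]);
translate([22, 0, 350]) cube([644, 212, 20]);
translate([22, 0, 700]) cube([644, 212, 20]);
translate([22, 0, 1050]) cube([644, 212, 20]);
translate([22, 0, 1400]) cube([644, 212, 20]);


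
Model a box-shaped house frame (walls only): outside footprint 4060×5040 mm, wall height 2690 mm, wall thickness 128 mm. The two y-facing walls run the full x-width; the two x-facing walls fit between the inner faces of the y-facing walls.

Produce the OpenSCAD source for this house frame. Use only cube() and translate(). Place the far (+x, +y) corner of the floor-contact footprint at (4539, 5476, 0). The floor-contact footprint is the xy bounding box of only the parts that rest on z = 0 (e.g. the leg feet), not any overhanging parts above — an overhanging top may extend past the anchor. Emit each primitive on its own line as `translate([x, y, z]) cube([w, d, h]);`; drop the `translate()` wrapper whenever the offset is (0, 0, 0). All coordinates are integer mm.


translate([479, 436, 0]) cube([4060, 128, 2690]);
translate([479, 5348, 0]) cube([4060, 128, 2690]);
translate([479, 564, 0]) cube([128, 4784, 2690]);
translate([4411, 564, 0]) cube([128, 4784, 2690]);


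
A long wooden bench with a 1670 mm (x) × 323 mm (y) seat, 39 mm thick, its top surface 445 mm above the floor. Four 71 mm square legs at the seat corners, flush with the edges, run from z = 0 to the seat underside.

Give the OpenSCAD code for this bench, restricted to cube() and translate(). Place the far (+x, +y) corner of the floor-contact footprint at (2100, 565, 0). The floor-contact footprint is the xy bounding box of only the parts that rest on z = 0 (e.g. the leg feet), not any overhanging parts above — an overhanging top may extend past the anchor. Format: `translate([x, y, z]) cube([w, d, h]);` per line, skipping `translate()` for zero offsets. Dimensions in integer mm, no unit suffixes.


translate([430, 242, 406]) cube([1670, 323, 39]);
translate([430, 242, 0]) cube([71, 71, 406]);
translate([430, 494, 0]) cube([71, 71, 406]);
translate([2029, 242, 0]) cube([71, 71, 406]);
translate([2029, 494, 0]) cube([71, 71, 406]);


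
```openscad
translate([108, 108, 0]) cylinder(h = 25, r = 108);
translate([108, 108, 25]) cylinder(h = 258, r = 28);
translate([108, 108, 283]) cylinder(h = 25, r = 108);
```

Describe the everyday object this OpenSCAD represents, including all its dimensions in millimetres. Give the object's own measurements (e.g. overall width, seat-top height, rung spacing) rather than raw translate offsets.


A spool: two coaxial disc flanges of radius 108 mm and thickness 25 mm, joined by a core cylinder of radius 28 mm and height 258 mm. The lower flange rests on z = 0 and the three cylinders share a vertical axis.


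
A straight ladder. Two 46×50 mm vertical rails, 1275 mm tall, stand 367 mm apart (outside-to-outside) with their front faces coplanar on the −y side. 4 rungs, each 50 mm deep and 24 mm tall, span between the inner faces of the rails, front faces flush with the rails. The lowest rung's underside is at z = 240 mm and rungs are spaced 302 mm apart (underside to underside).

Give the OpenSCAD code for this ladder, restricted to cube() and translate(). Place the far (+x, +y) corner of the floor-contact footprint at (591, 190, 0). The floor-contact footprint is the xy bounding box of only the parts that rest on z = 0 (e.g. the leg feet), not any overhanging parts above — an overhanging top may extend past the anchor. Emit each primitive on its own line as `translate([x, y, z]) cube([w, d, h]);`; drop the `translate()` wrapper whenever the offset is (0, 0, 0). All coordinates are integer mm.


// rung span = 367 - 2*46 = 275
// rung[k] z = 240 + k*302
translate([224, 140, 0]) cube([46, 50, 1275]);
translate([545, 140, 0]) cube([46, 50, 1275]);
translate([270, 140, 240]) cube([275, 50, 24]);
translate([270, 140, 542]) cube([275, 50, 24]);
translate([270, 140, 844]) cube([275, 50, 24]);
translate([270, 140, 1146]) cube([275, 50, 24]);


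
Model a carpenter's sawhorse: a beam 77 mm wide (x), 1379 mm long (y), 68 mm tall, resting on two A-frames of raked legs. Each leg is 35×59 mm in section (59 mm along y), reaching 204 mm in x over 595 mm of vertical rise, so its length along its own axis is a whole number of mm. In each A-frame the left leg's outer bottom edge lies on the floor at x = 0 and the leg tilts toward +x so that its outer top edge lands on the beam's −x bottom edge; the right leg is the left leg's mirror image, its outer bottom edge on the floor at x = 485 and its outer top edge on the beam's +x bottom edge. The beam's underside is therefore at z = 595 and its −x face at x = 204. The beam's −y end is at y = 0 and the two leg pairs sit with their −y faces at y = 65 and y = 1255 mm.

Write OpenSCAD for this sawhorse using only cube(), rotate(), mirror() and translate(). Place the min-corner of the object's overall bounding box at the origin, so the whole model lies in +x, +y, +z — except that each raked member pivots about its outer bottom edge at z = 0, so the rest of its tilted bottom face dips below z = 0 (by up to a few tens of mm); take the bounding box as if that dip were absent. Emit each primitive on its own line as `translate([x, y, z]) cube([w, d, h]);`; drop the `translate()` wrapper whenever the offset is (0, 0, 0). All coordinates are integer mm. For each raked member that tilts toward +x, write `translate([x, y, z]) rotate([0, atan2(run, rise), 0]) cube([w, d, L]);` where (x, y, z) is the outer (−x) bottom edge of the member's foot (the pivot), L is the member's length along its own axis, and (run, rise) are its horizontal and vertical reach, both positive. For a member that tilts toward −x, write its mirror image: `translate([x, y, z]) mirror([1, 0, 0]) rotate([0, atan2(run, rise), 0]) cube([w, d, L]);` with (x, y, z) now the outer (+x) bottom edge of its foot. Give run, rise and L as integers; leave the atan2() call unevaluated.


// leg length = √(204² + 595²) = 629
// right-leg outer foot x = 2·204 + 77 = 485
// beam min-corner = (204, 0, 595)
translate([204, 0, 595]) cube([77, 1379, 68]);
translate([0, 65, 0]) rotate([0, atan2(204, 595), 0]) cube([35, 59, 629]);
translate([485, 65, 0]) mirror([1, 0, 0]) rotate([0, atan2(204, 595), 0]) cube([35, 59, 629]);
translate([0, 1255, 0]) rotate([0, atan2(204, 595), 0]) cube([35, 59, 629]);
translate([485, 1255, 0]) mirror([1, 0, 0]) rotate([0, atan2(204, 595), 0]) cube([35, 59, 629]);


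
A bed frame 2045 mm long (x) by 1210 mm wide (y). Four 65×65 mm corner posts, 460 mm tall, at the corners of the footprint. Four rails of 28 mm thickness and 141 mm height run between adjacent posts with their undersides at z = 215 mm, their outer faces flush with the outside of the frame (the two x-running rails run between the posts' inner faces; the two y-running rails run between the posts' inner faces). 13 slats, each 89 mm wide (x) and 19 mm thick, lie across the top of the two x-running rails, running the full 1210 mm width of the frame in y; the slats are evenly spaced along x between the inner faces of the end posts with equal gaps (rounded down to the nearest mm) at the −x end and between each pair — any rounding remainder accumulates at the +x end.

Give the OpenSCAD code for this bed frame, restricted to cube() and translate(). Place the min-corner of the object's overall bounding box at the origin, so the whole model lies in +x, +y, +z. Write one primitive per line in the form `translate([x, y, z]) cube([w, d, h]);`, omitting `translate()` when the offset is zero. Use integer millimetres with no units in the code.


// slat z = rail_z + rail_h = 215 + 141 = 356
// slat gap = ⌊(1915 − 13·89) / 14⌋ = 54
cube([65, 65, 460]);
translate([0, 1145, 0]) cube([65, 65, 460]);
translate([1980, 0, 0]) cube([65, 65, 460]);
translate([1980, 1145, 0]) cube([65, 65, 460]);
translate([65, 0, 215]) cube([1915, 28, 141]);
translate([65, 1182, 215]) cube([1915, 28, 141]);
translate([0, 65, 215]) cube([28, 1080, 141]);
translate([2017, 65, 215]) cube([28, 1080, 141]);
translate([119, 0, 356]) cube([89, 1210, 19]);
translate([262, 0, 356]) cube([89, 1210, 19]);
translate([405, 0, 356]) cube([89, 1210, 19]);
translate([548, 0, 356]) cube([89, 1210, 19]);
translate([691, 0, 356]) cube([89, 1210, 19]);
translate([834, 0, 356]) cube([89, 1210, 19]);
translate([977, 0, 356]) cube([89, 1210, 19]);
translate([1120, 0, 356]) cube([89, 1210, 19]);
translate([1263, 0, 356]) cube([89, 1210, 19]);
translate([1406, 0, 356]) cube([89, 1210, 19]);
translate([1549, 0, 356]) cube([89, 1210, 19]);
translate([1692, 0, 356]) cube([89, 1210, 19]);
translate([1835, 0, 356]) cube([89, 1210, 19]);


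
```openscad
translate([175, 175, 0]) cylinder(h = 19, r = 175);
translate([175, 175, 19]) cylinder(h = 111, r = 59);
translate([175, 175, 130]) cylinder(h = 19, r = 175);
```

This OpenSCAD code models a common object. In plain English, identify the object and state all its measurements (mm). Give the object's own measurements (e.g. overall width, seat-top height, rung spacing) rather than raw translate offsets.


A spool: two coaxial disc flanges of radius 175 mm and thickness 19 mm, joined by a core cylinder of radius 59 mm and height 111 mm. The lower flange rests on z = 0 and the three cylinders share a vertical axis.


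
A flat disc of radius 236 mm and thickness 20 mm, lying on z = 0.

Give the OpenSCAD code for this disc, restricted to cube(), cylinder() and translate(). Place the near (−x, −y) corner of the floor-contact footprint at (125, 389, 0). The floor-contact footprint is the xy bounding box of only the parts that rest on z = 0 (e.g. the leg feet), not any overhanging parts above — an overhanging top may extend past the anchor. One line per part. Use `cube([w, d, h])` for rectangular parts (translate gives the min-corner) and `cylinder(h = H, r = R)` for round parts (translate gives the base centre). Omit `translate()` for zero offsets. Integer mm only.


translate([361, 625, 0]) cylinder(h = 20, r = 236);


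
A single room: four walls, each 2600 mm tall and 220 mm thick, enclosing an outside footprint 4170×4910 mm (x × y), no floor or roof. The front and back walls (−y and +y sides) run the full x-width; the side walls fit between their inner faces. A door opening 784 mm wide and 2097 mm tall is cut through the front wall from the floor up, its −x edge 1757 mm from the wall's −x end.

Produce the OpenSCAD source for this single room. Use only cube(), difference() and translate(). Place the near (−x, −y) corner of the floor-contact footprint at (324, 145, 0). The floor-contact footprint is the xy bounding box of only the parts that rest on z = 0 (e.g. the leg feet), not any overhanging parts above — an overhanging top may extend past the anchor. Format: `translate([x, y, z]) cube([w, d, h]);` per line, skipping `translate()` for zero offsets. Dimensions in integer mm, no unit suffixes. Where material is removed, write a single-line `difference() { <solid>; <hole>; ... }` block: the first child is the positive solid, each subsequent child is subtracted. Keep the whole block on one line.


difference() { translate([324, 145, 0]) cube([4170, 220, 2600]); translate([2081, 145, 0]) cube([784, 220, 2097]); }
translate([324, 4835, 0]) cube([4170, 220, 2600]);
translate([324, 365, 0]) cube([220, 4470, 2600]);
translate([4274, 365, 0]) cube([220, 4470, 2600]);


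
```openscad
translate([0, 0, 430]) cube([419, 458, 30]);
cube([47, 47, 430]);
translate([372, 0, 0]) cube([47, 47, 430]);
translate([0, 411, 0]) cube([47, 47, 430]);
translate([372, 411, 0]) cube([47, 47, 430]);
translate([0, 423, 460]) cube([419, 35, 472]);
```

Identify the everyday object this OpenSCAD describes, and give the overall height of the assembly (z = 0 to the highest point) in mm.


A chair. The overall height is 932 mm.

A slab on four corner posts with a tall panel at the back — a chair. The seat slab sits at z = 430 with thickness 30, and the 472 mm backrest starts at the seat top, so the overall height is 430 + 30 + 472 = 932 mm.


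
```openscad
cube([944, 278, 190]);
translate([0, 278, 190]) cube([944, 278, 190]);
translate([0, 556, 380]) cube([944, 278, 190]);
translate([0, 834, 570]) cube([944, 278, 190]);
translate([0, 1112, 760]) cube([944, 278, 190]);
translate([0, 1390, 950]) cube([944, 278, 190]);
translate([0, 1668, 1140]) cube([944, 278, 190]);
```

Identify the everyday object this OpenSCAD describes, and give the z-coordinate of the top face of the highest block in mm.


A staircase. The total rise is 1330 mm.

7 identical blocks, each offset up and back from the previous — a staircase. Each step is 190 mm tall and there are 7 of them, so the total rise is 7 × 190 = 1330 mm.


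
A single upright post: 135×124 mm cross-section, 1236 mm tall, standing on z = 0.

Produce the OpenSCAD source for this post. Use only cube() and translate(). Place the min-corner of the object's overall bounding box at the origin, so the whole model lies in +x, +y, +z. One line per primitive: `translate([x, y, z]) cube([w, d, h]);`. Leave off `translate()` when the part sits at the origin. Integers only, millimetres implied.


cube([135, 124, 1236]);


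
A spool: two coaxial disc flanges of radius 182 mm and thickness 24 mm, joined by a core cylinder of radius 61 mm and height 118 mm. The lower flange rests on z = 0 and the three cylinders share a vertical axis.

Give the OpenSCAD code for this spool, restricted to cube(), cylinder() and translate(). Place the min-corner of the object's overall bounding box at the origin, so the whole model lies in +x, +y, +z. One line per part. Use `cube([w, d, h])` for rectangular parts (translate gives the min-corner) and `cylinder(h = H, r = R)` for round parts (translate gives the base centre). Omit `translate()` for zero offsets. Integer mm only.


translate([182, 182, 0]) cylinder(h = 24, r = 182);
translate([182, 182, 24]) cylinder(h = 118, r = 61);
translate([182, 182, 142]) cylinder(h = 24, r = 182);


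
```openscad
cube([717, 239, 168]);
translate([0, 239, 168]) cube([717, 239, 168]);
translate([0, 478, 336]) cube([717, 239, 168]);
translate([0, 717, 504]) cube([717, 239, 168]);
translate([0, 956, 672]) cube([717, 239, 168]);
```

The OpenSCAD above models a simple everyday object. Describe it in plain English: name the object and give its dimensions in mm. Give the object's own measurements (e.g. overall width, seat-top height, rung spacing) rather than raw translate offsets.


A straight staircase of 5 solid steps. Each step is 717 mm wide (x), 239 mm deep (y, the going) and 168 mm tall (the rise). The first step rests on the floor; each subsequent step sits one going further in +y and one rise higher in +z, directly behind and above the previous step with no overlap.


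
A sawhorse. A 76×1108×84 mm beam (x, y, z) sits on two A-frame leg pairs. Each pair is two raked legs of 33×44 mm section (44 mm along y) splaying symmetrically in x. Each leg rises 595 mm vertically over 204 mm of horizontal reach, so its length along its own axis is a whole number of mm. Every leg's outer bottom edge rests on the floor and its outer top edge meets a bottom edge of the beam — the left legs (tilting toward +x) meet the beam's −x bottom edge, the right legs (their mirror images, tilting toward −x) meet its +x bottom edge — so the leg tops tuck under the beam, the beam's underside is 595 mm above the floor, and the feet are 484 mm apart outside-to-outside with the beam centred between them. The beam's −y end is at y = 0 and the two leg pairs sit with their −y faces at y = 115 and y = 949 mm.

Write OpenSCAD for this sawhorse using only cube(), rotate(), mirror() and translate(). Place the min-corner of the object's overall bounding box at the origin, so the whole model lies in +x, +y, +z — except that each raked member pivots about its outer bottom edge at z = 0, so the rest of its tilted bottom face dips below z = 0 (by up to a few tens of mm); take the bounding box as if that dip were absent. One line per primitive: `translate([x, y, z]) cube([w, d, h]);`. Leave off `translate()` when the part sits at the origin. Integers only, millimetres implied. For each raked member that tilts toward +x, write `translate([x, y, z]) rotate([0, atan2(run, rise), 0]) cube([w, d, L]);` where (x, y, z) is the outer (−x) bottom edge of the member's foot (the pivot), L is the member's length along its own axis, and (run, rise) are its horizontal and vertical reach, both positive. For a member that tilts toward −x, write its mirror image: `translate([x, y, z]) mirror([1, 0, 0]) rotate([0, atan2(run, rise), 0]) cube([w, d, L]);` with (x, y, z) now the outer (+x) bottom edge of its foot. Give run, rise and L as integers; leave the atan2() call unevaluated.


// leg length = √(204² + 595²) = 629
// right-leg outer foot x = 2·204 + 76 = 484
// beam min-corner = (204, 0, 595)
translate([204, 0, 595]) cube([76, 1108, 84]);
translate([0, 115, 0]) rotate([0, atan2(204, 595), 0]) cube([33, 44, 629]);
translate([484, 115, 0]) mirror([1, 0, 0]) rotate([0, atan2(204, 595), 0]) cube([33, 44, 629]);
translate([0, 949, 0]) rotate([0, atan2(204, 595), 0]) cube([33, 44, 629]);
translate([484, 949, 0]) mirror([1, 0, 0]) rotate([0, atan2(204, 595), 0]) cube([33, 44, 629]);
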